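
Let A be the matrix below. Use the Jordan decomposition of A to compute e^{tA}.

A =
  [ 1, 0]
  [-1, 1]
e^{tA} =
  [exp(t), 0]
  [-t*exp(t), exp(t)]

Strategy: write A = P · J · P⁻¹ where J is a Jordan canonical form, so e^{tA} = P · e^{tJ} · P⁻¹, and e^{tJ} can be computed block-by-block.

A has Jordan form
J =
  [1, 1]
  [0, 1]
(up to reordering of blocks).

Per-block formulas:
  For a 2×2 Jordan block J_2(1): exp(t · J_2(1)) = e^(1t)·(I + t·N), where N is the 2×2 nilpotent shift.

After assembling e^{tJ} and conjugating by P, we get:

e^{tA} =
  [exp(t), 0]
  [-t*exp(t), exp(t)]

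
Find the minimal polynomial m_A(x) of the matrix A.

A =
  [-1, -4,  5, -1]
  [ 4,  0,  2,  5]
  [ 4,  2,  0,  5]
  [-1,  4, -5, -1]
x^3 - 3*x + 2

The characteristic polynomial is χ_A(x) = (x - 1)^2*(x + 2)^2, so the eigenvalues are known. The minimal polynomial is
  m_A(x) = Π_λ (x − λ)^{k_λ}
where k_λ is the size of the *largest* Jordan block for λ (equivalently, the smallest k with (A − λI)^k v = 0 for every generalised eigenvector v of λ).

  λ = -2: largest Jordan block has size 1, contributing (x + 2)
  λ = 1: largest Jordan block has size 2, contributing (x − 1)^2

So m_A(x) = (x - 1)^2*(x + 2) = x^3 - 3*x + 2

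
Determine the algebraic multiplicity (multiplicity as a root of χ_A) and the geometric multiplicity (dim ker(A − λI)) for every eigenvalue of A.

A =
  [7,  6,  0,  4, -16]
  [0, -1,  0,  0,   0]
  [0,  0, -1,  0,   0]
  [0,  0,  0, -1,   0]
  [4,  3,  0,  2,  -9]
λ = -1: alg = 5, geom = 4

Step 1 — factor the characteristic polynomial to read off the algebraic multiplicities:
  χ_A(x) = (x + 1)^5

Step 2 — compute geometric multiplicities via the rank-nullity identity g(λ) = n − rank(A − λI):
  rank(A − (-1)·I) = 1, so dim ker(A − (-1)·I) = n − 1 = 4

Summary:
  λ = -1: algebraic multiplicity = 5, geometric multiplicity = 4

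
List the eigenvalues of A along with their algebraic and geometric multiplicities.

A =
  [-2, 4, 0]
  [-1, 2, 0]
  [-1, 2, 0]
λ = 0: alg = 3, geom = 2

Step 1 — factor the characteristic polynomial to read off the algebraic multiplicities:
  χ_A(x) = x^3

Step 2 — compute geometric multiplicities via the rank-nullity identity g(λ) = n − rank(A − λI):
  rank(A − (0)·I) = 1, so dim ker(A − (0)·I) = n − 1 = 2

Summary:
  λ = 0: algebraic multiplicity = 3, geometric multiplicity = 2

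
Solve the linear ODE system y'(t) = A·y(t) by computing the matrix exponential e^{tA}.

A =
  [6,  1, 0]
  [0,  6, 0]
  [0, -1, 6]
e^{tA} =
  [exp(6*t), t*exp(6*t), 0]
  [0, exp(6*t), 0]
  [0, -t*exp(6*t), exp(6*t)]

Strategy: write A = P · J · P⁻¹ where J is a Jordan canonical form, so e^{tA} = P · e^{tJ} · P⁻¹, and e^{tJ} can be computed block-by-block.

A has Jordan form
J =
  [6, 1, 0]
  [0, 6, 0]
  [0, 0, 6]
(up to reordering of blocks).

Per-block formulas:
  For a 1×1 block at λ = 6: exp(t · [6]) = [e^(6t)].
  For a 2×2 Jordan block J_2(6): exp(t · J_2(6)) = e^(6t)·(I + t·N), where N is the 2×2 nilpotent shift.

After assembling e^{tJ} and conjugating by P, we get:

e^{tA} =
  [exp(6*t), t*exp(6*t), 0]
  [0, exp(6*t), 0]
  [0, -t*exp(6*t), exp(6*t)]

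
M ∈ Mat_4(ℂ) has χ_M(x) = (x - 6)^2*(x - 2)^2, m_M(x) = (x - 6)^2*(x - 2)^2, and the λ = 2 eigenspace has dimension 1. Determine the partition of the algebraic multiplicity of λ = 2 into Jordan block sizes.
Block sizes for λ = 2: [2]

Step 1 — from the characteristic polynomial, algebraic multiplicity of λ = 2 is 2. From dim ker(M − (2)·I) = 1, there are exactly 1 Jordan blocks for λ = 2.
Step 2 — from the minimal polynomial, the factor (x − 2)^2 tells us the largest block for λ = 2 has size 2.
Step 3 — with total size 2, 1 blocks, and largest block 2, the block sizes (in nonincreasing order) are [2].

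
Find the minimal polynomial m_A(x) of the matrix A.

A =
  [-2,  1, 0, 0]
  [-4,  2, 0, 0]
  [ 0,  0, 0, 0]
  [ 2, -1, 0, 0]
x^2

The characteristic polynomial is χ_A(x) = x^4, so the eigenvalues are known. The minimal polynomial is
  m_A(x) = Π_λ (x − λ)^{k_λ}
where k_λ is the size of the *largest* Jordan block for λ (equivalently, the smallest k with (A − λI)^k v = 0 for every generalised eigenvector v of λ).

  λ = 0: largest Jordan block has size 2, contributing (x − 0)^2

So m_A(x) = x^2 = x^2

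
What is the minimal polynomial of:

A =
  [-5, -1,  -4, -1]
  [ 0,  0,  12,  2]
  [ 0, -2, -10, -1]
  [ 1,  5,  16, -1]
x^3 + 12*x^2 + 48*x + 64

The characteristic polynomial is χ_A(x) = (x + 4)^4, so the eigenvalues are known. The minimal polynomial is
  m_A(x) = Π_λ (x − λ)^{k_λ}
where k_λ is the size of the *largest* Jordan block for λ (equivalently, the smallest k with (A − λI)^k v = 0 for every generalised eigenvector v of λ).

  λ = -4: largest Jordan block has size 3, contributing (x + 4)^3

So m_A(x) = (x + 4)^3 = x^3 + 12*x^2 + 48*x + 64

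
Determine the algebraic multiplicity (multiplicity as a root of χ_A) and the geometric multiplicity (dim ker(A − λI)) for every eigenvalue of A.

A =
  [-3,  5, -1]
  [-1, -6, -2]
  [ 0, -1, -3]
λ = -4: alg = 3, geom = 1

Step 1 — factor the characteristic polynomial to read off the algebraic multiplicities:
  χ_A(x) = (x + 4)^3

Step 2 — compute geometric multiplicities via the rank-nullity identity g(λ) = n − rank(A − λI):
  rank(A − (-4)·I) = 2, so dim ker(A − (-4)·I) = n − 2 = 1

Summary:
  λ = -4: algebraic multiplicity = 3, geometric multiplicity = 1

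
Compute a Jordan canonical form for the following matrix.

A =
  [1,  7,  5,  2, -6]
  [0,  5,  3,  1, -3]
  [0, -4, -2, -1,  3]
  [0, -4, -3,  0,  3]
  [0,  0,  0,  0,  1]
J_2(1) ⊕ J_2(1) ⊕ J_1(1)

The characteristic polynomial is
  det(x·I − A) = x^5 - 5*x^4 + 10*x^3 - 10*x^2 + 5*x - 1 = (x - 1)^5

Eigenvalues and multiplicities (the geometric multiplicity of λ is n − rank(A − λI), which equals the number of Jordan blocks for λ):
  λ = 1: algebraic multiplicity = 5, geometric multiplicity = 3

Determining the block sizes for each eigenvalue:
  λ = 1: with am = 5 and gm = 3, the partition is not yet determined (e.g. several partitions of 5 into 3 parts exist). Let N = A − (1)·I. Computing rank(N^1) = 2, rank(N^2) = 0; the number of blocks of size ≥ j is rank(N^{j−1}) − rank(N^j), giving [3, 2]. So we have 2 block(s) of size 2, 1 block(s) of size 1 → block sizes [2, 2, 1]

Assembling the blocks gives a Jordan form
J =
  [1, 1, 0, 0, 0]
  [0, 1, 0, 0, 0]
  [0, 0, 1, 1, 0]
  [0, 0, 0, 1, 0]
  [0, 0, 0, 0, 1]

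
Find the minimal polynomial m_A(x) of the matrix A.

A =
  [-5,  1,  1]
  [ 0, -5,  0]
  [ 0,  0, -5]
x^2 + 10*x + 25

The characteristic polynomial is χ_A(x) = (x + 5)^3, so the eigenvalues are known. The minimal polynomial is
  m_A(x) = Π_λ (x − λ)^{k_λ}
where k_λ is the size of the *largest* Jordan block for λ (equivalently, the smallest k with (A − λI)^k v = 0 for every generalised eigenvector v of λ).

  λ = -5: largest Jordan block has size 2, contributing (x + 5)^2

So m_A(x) = (x + 5)^2 = x^2 + 10*x + 25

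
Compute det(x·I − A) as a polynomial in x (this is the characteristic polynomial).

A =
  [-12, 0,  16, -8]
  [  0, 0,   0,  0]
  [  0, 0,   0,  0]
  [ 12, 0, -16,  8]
x^4 + 4*x^3

Expanding det(x·I − A) (e.g. by cofactor expansion or by noting that A is similar to its Jordan form J, which has the same characteristic polynomial as A) gives
  χ_A(x) = x^4 + 4*x^3
which factors as x^3*(x + 4). The eigenvalues (with algebraic multiplicities) are λ = -4 with multiplicity 1, λ = 0 with multiplicity 3.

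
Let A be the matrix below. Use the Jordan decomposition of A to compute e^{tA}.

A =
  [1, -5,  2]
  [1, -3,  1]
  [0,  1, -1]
e^{tA} =
  [-t^2*exp(-t)/2 + 2*t*exp(-t) + exp(-t), t^2*exp(-t) - 5*t*exp(-t), -t^2*exp(-t)/2 + 2*t*exp(-t)]
  [t*exp(-t), -2*t*exp(-t) + exp(-t), t*exp(-t)]
  [t^2*exp(-t)/2, -t^2*exp(-t) + t*exp(-t), t^2*exp(-t)/2 + exp(-t)]

Strategy: write A = P · J · P⁻¹ where J is a Jordan canonical form, so e^{tA} = P · e^{tJ} · P⁻¹, and e^{tJ} can be computed block-by-block.

A has Jordan form
J =
  [-1,  1,  0]
  [ 0, -1,  1]
  [ 0,  0, -1]
(up to reordering of blocks).

Per-block formulas:
  For a 3×3 Jordan block J_3(-1): exp(t · J_3(-1)) = e^(-1t)·(I + t·N + (t^2/2)·N^2), where N is the 3×3 nilpotent shift.

After assembling e^{tJ} and conjugating by P, we get:

e^{tA} =
  [-t^2*exp(-t)/2 + 2*t*exp(-t) + exp(-t), t^2*exp(-t) - 5*t*exp(-t), -t^2*exp(-t)/2 + 2*t*exp(-t)]
  [t*exp(-t), -2*t*exp(-t) + exp(-t), t*exp(-t)]
  [t^2*exp(-t)/2, -t^2*exp(-t) + t*exp(-t), t^2*exp(-t)/2 + exp(-t)]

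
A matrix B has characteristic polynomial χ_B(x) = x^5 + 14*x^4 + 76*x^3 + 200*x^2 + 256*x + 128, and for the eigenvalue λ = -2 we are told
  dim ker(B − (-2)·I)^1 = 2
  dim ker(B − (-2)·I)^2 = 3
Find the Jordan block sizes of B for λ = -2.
Block sizes for λ = -2: [2, 1]

From the dimensions of kernels of powers, the number of Jordan blocks of size at least j is d_j − d_{j−1} where d_j = dim ker(N^j) (with d_0 = 0). Computing the differences gives [2, 1].
The number of blocks of size exactly k is (#blocks of size ≥ k) − (#blocks of size ≥ k + 1), so the partition is: 1 block(s) of size 1, 1 block(s) of size 2.
In nonincreasing order the block sizes are [2, 1].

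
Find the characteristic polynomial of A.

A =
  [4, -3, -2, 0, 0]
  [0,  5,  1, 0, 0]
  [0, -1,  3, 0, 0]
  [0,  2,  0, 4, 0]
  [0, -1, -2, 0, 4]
x^5 - 20*x^4 + 160*x^3 - 640*x^2 + 1280*x - 1024

Expanding det(x·I − A) (e.g. by cofactor expansion or by noting that A is similar to its Jordan form J, which has the same characteristic polynomial as A) gives
  χ_A(x) = x^5 - 20*x^4 + 160*x^3 - 640*x^2 + 1280*x - 1024
which factors as (x - 4)^5. The eigenvalues (with algebraic multiplicities) are λ = 4 with multiplicity 5.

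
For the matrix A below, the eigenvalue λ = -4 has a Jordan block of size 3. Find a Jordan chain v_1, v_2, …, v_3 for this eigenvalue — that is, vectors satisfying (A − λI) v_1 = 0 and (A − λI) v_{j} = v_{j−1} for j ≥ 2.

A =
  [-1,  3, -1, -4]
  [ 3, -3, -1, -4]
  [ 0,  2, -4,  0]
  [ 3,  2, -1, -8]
A Jordan chain for λ = -4 of length 3:
v_1 = (6, 0, 6, 3)ᵀ
v_2 = (3, 3, 0, 3)ᵀ
v_3 = (1, 0, 0, 0)ᵀ

Let N = A − (-4)·I. We want v_3 with N^3 v_3 = 0 but N^2 v_3 ≠ 0; then v_{j-1} := N · v_j for j = 3, …, 2.

Pick v_3 = (1, 0, 0, 0)ᵀ.
Then v_2 = N · v_3 = (3, 3, 0, 3)ᵀ.
Then v_1 = N · v_2 = (6, 0, 6, 3)ᵀ.

Sanity check: (A − (-4)·I) v_1 = (0, 0, 0, 0)ᵀ = 0. ✓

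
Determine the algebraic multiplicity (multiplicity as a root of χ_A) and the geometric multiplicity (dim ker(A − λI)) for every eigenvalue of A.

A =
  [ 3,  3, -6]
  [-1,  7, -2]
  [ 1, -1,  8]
λ = 6: alg = 3, geom = 2

Step 1 — factor the characteristic polynomial to read off the algebraic multiplicities:
  χ_A(x) = (x - 6)^3

Step 2 — compute geometric multiplicities via the rank-nullity identity g(λ) = n − rank(A − λI):
  rank(A − (6)·I) = 1, so dim ker(A − (6)·I) = n − 1 = 2

Summary:
  λ = 6: algebraic multiplicity = 3, geometric multiplicity = 2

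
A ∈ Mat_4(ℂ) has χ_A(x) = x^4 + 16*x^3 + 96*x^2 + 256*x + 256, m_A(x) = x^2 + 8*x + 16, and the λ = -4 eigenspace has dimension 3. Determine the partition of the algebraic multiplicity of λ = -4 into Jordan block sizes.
Block sizes for λ = -4: [2, 1, 1]

Step 1 — from the characteristic polynomial, algebraic multiplicity of λ = -4 is 4. From dim ker(A − (-4)·I) = 3, there are exactly 3 Jordan blocks for λ = -4.
Step 2 — from the minimal polynomial, the factor (x + 4)^2 tells us the largest block for λ = -4 has size 2.
Step 3 — with total size 4, 3 blocks, and largest block 2, the block sizes (in nonincreasing order) are [2, 1, 1].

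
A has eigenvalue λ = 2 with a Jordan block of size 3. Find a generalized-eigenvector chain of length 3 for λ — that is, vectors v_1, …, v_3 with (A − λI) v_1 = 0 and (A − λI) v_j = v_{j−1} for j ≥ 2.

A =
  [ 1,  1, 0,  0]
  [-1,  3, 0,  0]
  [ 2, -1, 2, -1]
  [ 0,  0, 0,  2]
A Jordan chain for λ = 2 of length 3:
v_1 = (0, 0, -1, 0)ᵀ
v_2 = (-1, -1, 2, 0)ᵀ
v_3 = (1, 0, 0, 0)ᵀ

Let N = A − (2)·I. We want v_3 with N^3 v_3 = 0 but N^2 v_3 ≠ 0; then v_{j-1} := N · v_j for j = 3, …, 2.

Pick v_3 = (1, 0, 0, 0)ᵀ.
Then v_2 = N · v_3 = (-1, -1, 2, 0)ᵀ.
Then v_1 = N · v_2 = (0, 0, -1, 0)ᵀ.

Sanity check: (A − (2)·I) v_1 = (0, 0, 0, 0)ᵀ = 0. ✓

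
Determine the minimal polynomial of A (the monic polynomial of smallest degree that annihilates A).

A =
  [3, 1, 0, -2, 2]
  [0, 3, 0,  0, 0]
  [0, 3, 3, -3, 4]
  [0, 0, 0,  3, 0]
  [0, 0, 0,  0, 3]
x^2 - 6*x + 9

The characteristic polynomial is χ_A(x) = (x - 3)^5, so the eigenvalues are known. The minimal polynomial is
  m_A(x) = Π_λ (x − λ)^{k_λ}
where k_λ is the size of the *largest* Jordan block for λ (equivalently, the smallest k with (A − λI)^k v = 0 for every generalised eigenvector v of λ).

  λ = 3: largest Jordan block has size 2, contributing (x − 3)^2

So m_A(x) = (x - 3)^2 = x^2 - 6*x + 9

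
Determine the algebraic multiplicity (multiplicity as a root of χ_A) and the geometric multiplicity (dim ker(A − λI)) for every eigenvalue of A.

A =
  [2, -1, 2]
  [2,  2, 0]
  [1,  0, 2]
λ = 2: alg = 3, geom = 1

Step 1 — factor the characteristic polynomial to read off the algebraic multiplicities:
  χ_A(x) = (x - 2)^3

Step 2 — compute geometric multiplicities via the rank-nullity identity g(λ) = n − rank(A − λI):
  rank(A − (2)·I) = 2, so dim ker(A − (2)·I) = n − 2 = 1

Summary:
  λ = 2: algebraic multiplicity = 3, geometric multiplicity = 1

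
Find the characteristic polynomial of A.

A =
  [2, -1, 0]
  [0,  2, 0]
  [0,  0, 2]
x^3 - 6*x^2 + 12*x - 8

Expanding det(x·I − A) (e.g. by cofactor expansion or by noting that A is similar to its Jordan form J, which has the same characteristic polynomial as A) gives
  χ_A(x) = x^3 - 6*x^2 + 12*x - 8
which factors as (x - 2)^3. The eigenvalues (with algebraic multiplicities) are λ = 2 with multiplicity 3.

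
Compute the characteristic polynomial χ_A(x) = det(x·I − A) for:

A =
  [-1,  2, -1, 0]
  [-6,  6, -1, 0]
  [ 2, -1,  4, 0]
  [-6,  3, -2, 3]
x^4 - 12*x^3 + 54*x^2 - 108*x + 81

Expanding det(x·I − A) (e.g. by cofactor expansion or by noting that A is similar to its Jordan form J, which has the same characteristic polynomial as A) gives
  χ_A(x) = x^4 - 12*x^3 + 54*x^2 - 108*x + 81
which factors as (x - 3)^4. The eigenvalues (with algebraic multiplicities) are λ = 3 with multiplicity 4.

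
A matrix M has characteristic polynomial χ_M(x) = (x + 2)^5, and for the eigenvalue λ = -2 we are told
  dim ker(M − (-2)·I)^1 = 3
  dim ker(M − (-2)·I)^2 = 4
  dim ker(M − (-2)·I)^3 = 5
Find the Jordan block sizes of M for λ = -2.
Block sizes for λ = -2: [3, 1, 1]

From the dimensions of kernels of powers, the number of Jordan blocks of size at least j is d_j − d_{j−1} where d_j = dim ker(N^j) (with d_0 = 0). Computing the differences gives [3, 1, 1].
The number of blocks of size exactly k is (#blocks of size ≥ k) − (#blocks of size ≥ k + 1), so the partition is: 2 block(s) of size 1, 1 block(s) of size 3.
In nonincreasing order the block sizes are [3, 1, 1].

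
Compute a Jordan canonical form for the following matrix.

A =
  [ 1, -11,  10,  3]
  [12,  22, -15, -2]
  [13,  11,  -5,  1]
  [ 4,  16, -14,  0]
J_1(0) ⊕ J_3(6)

The characteristic polynomial is
  det(x·I − A) = x^4 - 18*x^3 + 108*x^2 - 216*x = x*(x - 6)^3

Eigenvalues and multiplicities (the geometric multiplicity of λ is n − rank(A − λI), which equals the number of Jordan blocks for λ):
  λ = 0: algebraic multiplicity = 1, geometric multiplicity = 1
  λ = 6: algebraic multiplicity = 3, geometric multiplicity = 1

Determining the block sizes for each eigenvalue:
  λ = 0: one block (gm = 1), so the single block has size am = 1 → block sizes [1]
  λ = 6: one block (gm = 1), so the single block has size am = 3 → block sizes [3]

Assembling the blocks gives a Jordan form
J =
  [0, 0, 0, 0]
  [0, 6, 1, 0]
  [0, 0, 6, 1]
  [0, 0, 0, 6]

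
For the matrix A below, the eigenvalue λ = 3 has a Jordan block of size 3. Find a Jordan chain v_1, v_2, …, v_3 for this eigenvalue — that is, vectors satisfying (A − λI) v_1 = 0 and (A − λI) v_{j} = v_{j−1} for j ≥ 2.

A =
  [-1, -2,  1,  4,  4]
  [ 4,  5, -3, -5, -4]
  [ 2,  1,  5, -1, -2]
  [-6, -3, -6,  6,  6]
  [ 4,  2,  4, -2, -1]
A Jordan chain for λ = 3 of length 3:
v_1 = (-6, 12, 0, 0, 0)ᵀ
v_2 = (-2, -2, 6, -18, 12)ᵀ
v_3 = (1, 0, 2, 0, 0)ᵀ

Let N = A − (3)·I. We want v_3 with N^3 v_3 = 0 but N^2 v_3 ≠ 0; then v_{j-1} := N · v_j for j = 3, …, 2.

Pick v_3 = (1, 0, 2, 0, 0)ᵀ.
Then v_2 = N · v_3 = (-2, -2, 6, -18, 12)ᵀ.
Then v_1 = N · v_2 = (-6, 12, 0, 0, 0)ᵀ.

Sanity check: (A − (3)·I) v_1 = (0, 0, 0, 0, 0)ᵀ = 0. ✓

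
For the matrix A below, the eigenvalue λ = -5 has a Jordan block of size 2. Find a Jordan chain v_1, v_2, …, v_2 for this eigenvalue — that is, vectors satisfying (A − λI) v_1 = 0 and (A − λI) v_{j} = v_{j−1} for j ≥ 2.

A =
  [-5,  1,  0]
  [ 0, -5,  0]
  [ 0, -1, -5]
A Jordan chain for λ = -5 of length 2:
v_1 = (1, 0, -1)ᵀ
v_2 = (0, 1, 0)ᵀ

Let N = A − (-5)·I. We want v_2 with N^2 v_2 = 0 but N^1 v_2 ≠ 0; then v_{j-1} := N · v_j for j = 2, …, 2.

Pick v_2 = (0, 1, 0)ᵀ.
Then v_1 = N · v_2 = (1, 0, -1)ᵀ.

Sanity check: (A − (-5)·I) v_1 = (0, 0, 0)ᵀ = 0. ✓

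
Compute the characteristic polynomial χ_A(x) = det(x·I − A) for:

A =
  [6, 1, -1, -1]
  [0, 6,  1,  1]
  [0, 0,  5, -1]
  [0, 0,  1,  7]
x^4 - 24*x^3 + 216*x^2 - 864*x + 1296

Expanding det(x·I − A) (e.g. by cofactor expansion or by noting that A is similar to its Jordan form J, which has the same characteristic polynomial as A) gives
  χ_A(x) = x^4 - 24*x^3 + 216*x^2 - 864*x + 1296
which factors as (x - 6)^4. The eigenvalues (with algebraic multiplicities) are λ = 6 with multiplicity 4.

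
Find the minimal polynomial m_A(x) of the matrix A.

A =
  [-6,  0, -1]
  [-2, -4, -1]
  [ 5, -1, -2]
x^3 + 12*x^2 + 48*x + 64

The characteristic polynomial is χ_A(x) = (x + 4)^3, so the eigenvalues are known. The minimal polynomial is
  m_A(x) = Π_λ (x − λ)^{k_λ}
where k_λ is the size of the *largest* Jordan block for λ (equivalently, the smallest k with (A − λI)^k v = 0 for every generalised eigenvector v of λ).

  λ = -4: largest Jordan block has size 3, contributing (x + 4)^3

So m_A(x) = (x + 4)^3 = x^3 + 12*x^2 + 48*x + 64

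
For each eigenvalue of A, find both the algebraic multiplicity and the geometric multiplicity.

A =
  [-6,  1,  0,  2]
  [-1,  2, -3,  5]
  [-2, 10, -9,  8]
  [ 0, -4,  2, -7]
λ = -5: alg = 4, geom = 2

Step 1 — factor the characteristic polynomial to read off the algebraic multiplicities:
  χ_A(x) = (x + 5)^4

Step 2 — compute geometric multiplicities via the rank-nullity identity g(λ) = n − rank(A − λI):
  rank(A − (-5)·I) = 2, so dim ker(A − (-5)·I) = n − 2 = 2

Summary:
  λ = -5: algebraic multiplicity = 4, geometric multiplicity = 2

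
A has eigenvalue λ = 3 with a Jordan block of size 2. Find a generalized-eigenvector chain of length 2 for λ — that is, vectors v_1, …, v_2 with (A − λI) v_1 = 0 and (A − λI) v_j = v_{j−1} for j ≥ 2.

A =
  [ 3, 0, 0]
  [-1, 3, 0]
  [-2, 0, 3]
A Jordan chain for λ = 3 of length 2:
v_1 = (0, -1, -2)ᵀ
v_2 = (1, 0, 0)ᵀ

Let N = A − (3)·I. We want v_2 with N^2 v_2 = 0 but N^1 v_2 ≠ 0; then v_{j-1} := N · v_j for j = 2, …, 2.

Pick v_2 = (1, 0, 0)ᵀ.
Then v_1 = N · v_2 = (0, -1, -2)ᵀ.

Sanity check: (A − (3)·I) v_1 = (0, 0, 0)ᵀ = 0. ✓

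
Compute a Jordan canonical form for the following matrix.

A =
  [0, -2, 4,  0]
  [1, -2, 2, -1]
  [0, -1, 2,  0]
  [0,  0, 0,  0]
J_3(0) ⊕ J_1(0)

The characteristic polynomial is
  det(x·I − A) = x^4

Eigenvalues and multiplicities (the geometric multiplicity of λ is n − rank(A − λI), which equals the number of Jordan blocks for λ):
  λ = 0: algebraic multiplicity = 4, geometric multiplicity = 2

Determining the block sizes for each eigenvalue:
  λ = 0: with am = 4 and gm = 2, the partition is not yet determined (e.g. several partitions of 4 into 2 parts exist). Let N = A − (0)·I. Computing rank(N^1) = 2, rank(N^2) = 1, rank(N^3) = 0; the number of blocks of size ≥ j is rank(N^{j−1}) − rank(N^j), giving [2, 1, 1]. So we have 1 block(s) of size 3, 1 block(s) of size 1 → block sizes [3, 1]

Assembling the blocks gives a Jordan form
J =
  [0, 1, 0, 0]
  [0, 0, 1, 0]
  [0, 0, 0, 0]
  [0, 0, 0, 0]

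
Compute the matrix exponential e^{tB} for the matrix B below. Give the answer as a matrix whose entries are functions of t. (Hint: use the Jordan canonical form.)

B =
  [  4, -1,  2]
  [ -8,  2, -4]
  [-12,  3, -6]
e^{tB} =
  [4*t + 1, -t, 2*t]
  [-8*t, 2*t + 1, -4*t]
  [-12*t, 3*t, 1 - 6*t]

Strategy: write B = P · J · P⁻¹ where J is a Jordan canonical form, so e^{tB} = P · e^{tJ} · P⁻¹, and e^{tJ} can be computed block-by-block.

B has Jordan form
J =
  [0, 1, 0]
  [0, 0, 0]
  [0, 0, 0]
(up to reordering of blocks).

Per-block formulas:
  For a 1×1 block at λ = 0: exp(t · [0]) = [e^(0t)].
  For a 2×2 Jordan block J_2(0): exp(t · J_2(0)) = e^(0t)·(I + t·N), where N is the 2×2 nilpotent shift.

After assembling e^{tJ} and conjugating by P, we get:

e^{tB} =
  [4*t + 1, -t, 2*t]
  [-8*t, 2*t + 1, -4*t]
  [-12*t, 3*t, 1 - 6*t]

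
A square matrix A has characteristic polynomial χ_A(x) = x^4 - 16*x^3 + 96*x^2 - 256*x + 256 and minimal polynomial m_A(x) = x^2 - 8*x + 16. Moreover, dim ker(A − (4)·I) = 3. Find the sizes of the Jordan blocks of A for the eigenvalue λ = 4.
Block sizes for λ = 4: [2, 1, 1]

Step 1 — from the characteristic polynomial, algebraic multiplicity of λ = 4 is 4. From dim ker(A − (4)·I) = 3, there are exactly 3 Jordan blocks for λ = 4.
Step 2 — from the minimal polynomial, the factor (x − 4)^2 tells us the largest block for λ = 4 has size 2.
Step 3 — with total size 4, 3 blocks, and largest block 2, the block sizes (in nonincreasing order) are [2, 1, 1].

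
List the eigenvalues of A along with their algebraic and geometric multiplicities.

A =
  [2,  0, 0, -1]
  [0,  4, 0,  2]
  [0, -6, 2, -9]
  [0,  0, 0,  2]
λ = 2: alg = 3, geom = 2; λ = 4: alg = 1, geom = 1

Step 1 — factor the characteristic polynomial to read off the algebraic multiplicities:
  χ_A(x) = (x - 4)*(x - 2)^3

Step 2 — compute geometric multiplicities via the rank-nullity identity g(λ) = n − rank(A − λI):
  rank(A − (2)·I) = 2, so dim ker(A − (2)·I) = n − 2 = 2
  rank(A − (4)·I) = 3, so dim ker(A − (4)·I) = n − 3 = 1

Summary:
  λ = 2: algebraic multiplicity = 3, geometric multiplicity = 2
  λ = 4: algebraic multiplicity = 1, geometric multiplicity = 1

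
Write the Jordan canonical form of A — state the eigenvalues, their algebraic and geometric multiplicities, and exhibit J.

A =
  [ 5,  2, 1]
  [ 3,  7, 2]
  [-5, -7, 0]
J_3(4)

The characteristic polynomial is
  det(x·I − A) = x^3 - 12*x^2 + 48*x - 64 = (x - 4)^3

Eigenvalues and multiplicities (the geometric multiplicity of λ is n − rank(A − λI), which equals the number of Jordan blocks for λ):
  λ = 4: algebraic multiplicity = 3, geometric multiplicity = 1

Determining the block sizes for each eigenvalue:
  λ = 4: one block (gm = 1), so the single block has size am = 3 → block sizes [3]

Assembling the blocks gives a Jordan form
J =
  [4, 1, 0]
  [0, 4, 1]
  [0, 0, 4]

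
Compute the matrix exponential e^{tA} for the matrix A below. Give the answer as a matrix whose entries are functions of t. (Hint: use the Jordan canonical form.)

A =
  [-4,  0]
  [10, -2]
e^{tA} =
  [exp(-4*t), 0]
  [5*exp(-2*t) - 5*exp(-4*t), exp(-2*t)]

Strategy: write A = P · J · P⁻¹ where J is a Jordan canonical form, so e^{tA} = P · e^{tJ} · P⁻¹, and e^{tJ} can be computed block-by-block.

A has Jordan form
J =
  [-4,  0]
  [ 0, -2]
(up to reordering of blocks).

Per-block formulas:
  For a 1×1 block at λ = -4: exp(t · [-4]) = [e^(-4t)].
  For a 1×1 block at λ = -2: exp(t · [-2]) = [e^(-2t)].

After assembling e^{tJ} and conjugating by P, we get:

e^{tA} =
  [exp(-4*t), 0]
  [5*exp(-2*t) - 5*exp(-4*t), exp(-2*t)]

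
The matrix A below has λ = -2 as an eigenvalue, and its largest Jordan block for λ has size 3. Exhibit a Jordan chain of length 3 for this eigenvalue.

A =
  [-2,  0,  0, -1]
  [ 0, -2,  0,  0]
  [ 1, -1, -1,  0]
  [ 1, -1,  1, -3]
A Jordan chain for λ = -2 of length 3:
v_1 = (-1, 0, 1, 0)ᵀ
v_2 = (0, 0, 1, 1)ᵀ
v_3 = (1, 0, 0, 0)ᵀ

Let N = A − (-2)·I. We want v_3 with N^3 v_3 = 0 but N^2 v_3 ≠ 0; then v_{j-1} := N · v_j for j = 3, …, 2.

Pick v_3 = (1, 0, 0, 0)ᵀ.
Then v_2 = N · v_3 = (0, 0, 1, 1)ᵀ.
Then v_1 = N · v_2 = (-1, 0, 1, 0)ᵀ.

Sanity check: (A − (-2)·I) v_1 = (0, 0, 0, 0)ᵀ = 0. ✓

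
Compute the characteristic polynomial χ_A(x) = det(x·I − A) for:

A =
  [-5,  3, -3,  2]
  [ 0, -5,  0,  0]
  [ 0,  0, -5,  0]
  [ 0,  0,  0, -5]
x^4 + 20*x^3 + 150*x^2 + 500*x + 625

Expanding det(x·I − A) (e.g. by cofactor expansion or by noting that A is similar to its Jordan form J, which has the same characteristic polynomial as A) gives
  χ_A(x) = x^4 + 20*x^3 + 150*x^2 + 500*x + 625
which factors as (x + 5)^4. The eigenvalues (with algebraic multiplicities) are λ = -5 with multiplicity 4.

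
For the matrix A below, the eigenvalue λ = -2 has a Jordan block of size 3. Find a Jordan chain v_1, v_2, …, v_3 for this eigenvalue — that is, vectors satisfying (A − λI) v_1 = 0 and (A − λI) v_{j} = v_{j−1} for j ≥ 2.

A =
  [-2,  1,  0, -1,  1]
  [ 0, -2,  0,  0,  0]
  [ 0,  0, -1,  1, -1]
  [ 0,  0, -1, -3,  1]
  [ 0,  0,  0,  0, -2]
A Jordan chain for λ = -2 of length 3:
v_1 = (1, 0, 0, 0, 0)ᵀ
v_2 = (0, 0, 1, -1, 0)ᵀ
v_3 = (0, 0, 1, 0, 0)ᵀ

Let N = A − (-2)·I. We want v_3 with N^3 v_3 = 0 but N^2 v_3 ≠ 0; then v_{j-1} := N · v_j for j = 3, …, 2.

Pick v_3 = (0, 0, 1, 0, 0)ᵀ.
Then v_2 = N · v_3 = (0, 0, 1, -1, 0)ᵀ.
Then v_1 = N · v_2 = (1, 0, 0, 0, 0)ᵀ.

Sanity check: (A − (-2)·I) v_1 = (0, 0, 0, 0, 0)ᵀ = 0. ✓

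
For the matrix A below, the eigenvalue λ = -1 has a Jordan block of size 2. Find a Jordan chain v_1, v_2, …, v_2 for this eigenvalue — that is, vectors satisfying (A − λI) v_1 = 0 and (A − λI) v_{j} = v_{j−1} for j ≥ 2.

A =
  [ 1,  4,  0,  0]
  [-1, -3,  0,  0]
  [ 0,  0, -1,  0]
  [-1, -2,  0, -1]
A Jordan chain for λ = -1 of length 2:
v_1 = (2, -1, 0, -1)ᵀ
v_2 = (1, 0, 0, 0)ᵀ

Let N = A − (-1)·I. We want v_2 with N^2 v_2 = 0 but N^1 v_2 ≠ 0; then v_{j-1} := N · v_j for j = 2, …, 2.

Pick v_2 = (1, 0, 0, 0)ᵀ.
Then v_1 = N · v_2 = (2, -1, 0, -1)ᵀ.

Sanity check: (A − (-1)·I) v_1 = (0, 0, 0, 0)ᵀ = 0. ✓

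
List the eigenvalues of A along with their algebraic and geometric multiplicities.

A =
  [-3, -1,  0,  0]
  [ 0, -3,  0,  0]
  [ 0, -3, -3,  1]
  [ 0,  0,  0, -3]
λ = -3: alg = 4, geom = 2

Step 1 — factor the characteristic polynomial to read off the algebraic multiplicities:
  χ_A(x) = (x + 3)^4

Step 2 — compute geometric multiplicities via the rank-nullity identity g(λ) = n − rank(A − λI):
  rank(A − (-3)·I) = 2, so dim ker(A − (-3)·I) = n − 2 = 2

Summary:
  λ = -3: algebraic multiplicity = 4, geometric multiplicity = 2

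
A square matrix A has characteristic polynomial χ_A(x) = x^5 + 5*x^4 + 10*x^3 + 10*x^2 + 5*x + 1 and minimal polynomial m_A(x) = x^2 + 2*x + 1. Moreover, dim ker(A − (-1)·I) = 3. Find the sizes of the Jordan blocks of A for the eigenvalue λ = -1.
Block sizes for λ = -1: [2, 2, 1]

Step 1 — from the characteristic polynomial, algebraic multiplicity of λ = -1 is 5. From dim ker(A − (-1)·I) = 3, there are exactly 3 Jordan blocks for λ = -1.
Step 2 — from the minimal polynomial, the factor (x + 1)^2 tells us the largest block for λ = -1 has size 2.
Step 3 — with total size 5, 3 blocks, and largest block 2, the block sizes (in nonincreasing order) are [2, 2, 1].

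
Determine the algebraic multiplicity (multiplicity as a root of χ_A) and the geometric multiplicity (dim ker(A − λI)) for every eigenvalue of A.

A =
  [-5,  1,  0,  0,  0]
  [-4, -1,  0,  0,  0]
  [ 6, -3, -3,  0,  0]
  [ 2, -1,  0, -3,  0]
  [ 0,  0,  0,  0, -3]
λ = -3: alg = 5, geom = 4

Step 1 — factor the characteristic polynomial to read off the algebraic multiplicities:
  χ_A(x) = (x + 3)^5

Step 2 — compute geometric multiplicities via the rank-nullity identity g(λ) = n − rank(A − λI):
  rank(A − (-3)·I) = 1, so dim ker(A − (-3)·I) = n − 1 = 4

Summary:
  λ = -3: algebraic multiplicity = 5, geometric multiplicity = 4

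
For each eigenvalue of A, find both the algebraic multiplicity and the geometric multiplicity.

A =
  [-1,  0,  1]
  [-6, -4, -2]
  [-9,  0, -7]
λ = -4: alg = 3, geom = 2

Step 1 — factor the characteristic polynomial to read off the algebraic multiplicities:
  χ_A(x) = (x + 4)^3

Step 2 — compute geometric multiplicities via the rank-nullity identity g(λ) = n − rank(A − λI):
  rank(A − (-4)·I) = 1, so dim ker(A − (-4)·I) = n − 1 = 2

Summary:
  λ = -4: algebraic multiplicity = 3, geometric multiplicity = 2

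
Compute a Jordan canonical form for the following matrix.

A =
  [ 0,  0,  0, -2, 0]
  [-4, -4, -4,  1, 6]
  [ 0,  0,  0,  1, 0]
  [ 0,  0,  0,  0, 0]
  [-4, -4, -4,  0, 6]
J_2(0) ⊕ J_1(0) ⊕ J_1(0) ⊕ J_1(2)

The characteristic polynomial is
  det(x·I − A) = x^5 - 2*x^4 = x^4*(x - 2)

Eigenvalues and multiplicities (the geometric multiplicity of λ is n − rank(A − λI), which equals the number of Jordan blocks for λ):
  λ = 0: algebraic multiplicity = 4, geometric multiplicity = 3
  λ = 2: algebraic multiplicity = 1, geometric multiplicity = 1

Determining the block sizes for each eigenvalue:
  λ = 0: 3 blocks summing to 4 forces exactly one block of size 2 and the rest size 1 → block sizes [2, 1, 1]
  λ = 2: one block (gm = 1), so the single block has size am = 1 → block sizes [1]

Assembling the blocks gives a Jordan form
J =
  [0, 1, 0, 0, 0]
  [0, 0, 0, 0, 0]
  [0, 0, 0, 0, 0]
  [0, 0, 0, 0, 0]
  [0, 0, 0, 0, 2]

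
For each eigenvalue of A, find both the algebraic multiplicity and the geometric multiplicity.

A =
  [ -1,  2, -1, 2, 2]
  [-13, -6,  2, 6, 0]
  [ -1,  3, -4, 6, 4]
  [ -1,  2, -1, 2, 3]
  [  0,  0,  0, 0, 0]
λ = -3: alg = 3, geom = 1; λ = 0: alg = 2, geom = 1

Step 1 — factor the characteristic polynomial to read off the algebraic multiplicities:
  χ_A(x) = x^2*(x + 3)^3

Step 2 — compute geometric multiplicities via the rank-nullity identity g(λ) = n − rank(A − λI):
  rank(A − (-3)·I) = 4, so dim ker(A − (-3)·I) = n − 4 = 1
  rank(A − (0)·I) = 4, so dim ker(A − (0)·I) = n − 4 = 1

Summary:
  λ = -3: algebraic multiplicity = 3, geometric multiplicity = 1
  λ = 0: algebraic multiplicity = 2, geometric multiplicity = 1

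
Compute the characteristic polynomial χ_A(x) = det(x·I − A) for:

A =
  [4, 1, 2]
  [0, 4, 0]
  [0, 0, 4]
x^3 - 12*x^2 + 48*x - 64

Expanding det(x·I − A) (e.g. by cofactor expansion or by noting that A is similar to its Jordan form J, which has the same characteristic polynomial as A) gives
  χ_A(x) = x^3 - 12*x^2 + 48*x - 64
which factors as (x - 4)^3. The eigenvalues (with algebraic multiplicities) are λ = 4 with multiplicity 3.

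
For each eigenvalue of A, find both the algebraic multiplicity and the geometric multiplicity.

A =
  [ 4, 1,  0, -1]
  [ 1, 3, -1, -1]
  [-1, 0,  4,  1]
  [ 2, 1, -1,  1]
λ = 3: alg = 4, geom = 2

Step 1 — factor the characteristic polynomial to read off the algebraic multiplicities:
  χ_A(x) = (x - 3)^4

Step 2 — compute geometric multiplicities via the rank-nullity identity g(λ) = n − rank(A − λI):
  rank(A − (3)·I) = 2, so dim ker(A − (3)·I) = n − 2 = 2

Summary:
  λ = 3: algebraic multiplicity = 4, geometric multiplicity = 2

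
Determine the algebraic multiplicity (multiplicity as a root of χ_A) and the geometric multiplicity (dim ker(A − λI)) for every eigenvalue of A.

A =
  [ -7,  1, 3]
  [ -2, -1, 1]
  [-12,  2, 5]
λ = -1: alg = 3, geom = 1

Step 1 — factor the characteristic polynomial to read off the algebraic multiplicities:
  χ_A(x) = (x + 1)^3

Step 2 — compute geometric multiplicities via the rank-nullity identity g(λ) = n − rank(A − λI):
  rank(A − (-1)·I) = 2, so dim ker(A − (-1)·I) = n − 2 = 1

Summary:
  λ = -1: algebraic multiplicity = 3, geometric multiplicity = 1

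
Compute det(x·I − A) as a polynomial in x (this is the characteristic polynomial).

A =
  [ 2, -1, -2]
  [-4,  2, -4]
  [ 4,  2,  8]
x^3 - 12*x^2 + 48*x - 64

Expanding det(x·I − A) (e.g. by cofactor expansion or by noting that A is similar to its Jordan form J, which has the same characteristic polynomial as A) gives
  χ_A(x) = x^3 - 12*x^2 + 48*x - 64
which factors as (x - 4)^3. The eigenvalues (with algebraic multiplicities) are λ = 4 with multiplicity 3.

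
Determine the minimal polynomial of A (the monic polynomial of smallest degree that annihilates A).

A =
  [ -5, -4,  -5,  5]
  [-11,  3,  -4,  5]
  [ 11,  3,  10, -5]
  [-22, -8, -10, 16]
x^3 - 18*x^2 + 108*x - 216

The characteristic polynomial is χ_A(x) = (x - 6)^4, so the eigenvalues are known. The minimal polynomial is
  m_A(x) = Π_λ (x − λ)^{k_λ}
where k_λ is the size of the *largest* Jordan block for λ (equivalently, the smallest k with (A − λI)^k v = 0 for every generalised eigenvector v of λ).

  λ = 6: largest Jordan block has size 3, contributing (x − 6)^3

So m_A(x) = (x - 6)^3 = x^3 - 18*x^2 + 108*x - 216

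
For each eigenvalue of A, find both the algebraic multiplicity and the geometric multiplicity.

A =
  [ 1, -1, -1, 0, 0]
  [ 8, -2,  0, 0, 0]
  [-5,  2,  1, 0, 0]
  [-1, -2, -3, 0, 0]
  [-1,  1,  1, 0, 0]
λ = 0: alg = 5, geom = 3

Step 1 — factor the characteristic polynomial to read off the algebraic multiplicities:
  χ_A(x) = x^5

Step 2 — compute geometric multiplicities via the rank-nullity identity g(λ) = n − rank(A − λI):
  rank(A − (0)·I) = 2, so dim ker(A − (0)·I) = n − 2 = 3

Summary:
  λ = 0: algebraic multiplicity = 5, geometric multiplicity = 3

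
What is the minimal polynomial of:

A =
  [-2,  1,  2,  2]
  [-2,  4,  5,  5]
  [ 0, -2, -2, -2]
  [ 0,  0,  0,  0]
x^3

The characteristic polynomial is χ_A(x) = x^4, so the eigenvalues are known. The minimal polynomial is
  m_A(x) = Π_λ (x − λ)^{k_λ}
where k_λ is the size of the *largest* Jordan block for λ (equivalently, the smallest k with (A − λI)^k v = 0 for every generalised eigenvector v of λ).

  λ = 0: largest Jordan block has size 3, contributing (x − 0)^3

So m_A(x) = x^3 = x^3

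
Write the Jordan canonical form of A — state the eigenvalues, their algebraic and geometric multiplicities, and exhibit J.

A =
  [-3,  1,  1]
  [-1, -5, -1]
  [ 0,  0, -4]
J_2(-4) ⊕ J_1(-4)

The characteristic polynomial is
  det(x·I − A) = x^3 + 12*x^2 + 48*x + 64 = (x + 4)^3

Eigenvalues and multiplicities (the geometric multiplicity of λ is n − rank(A − λI), which equals the number of Jordan blocks for λ):
  λ = -4: algebraic multiplicity = 3, geometric multiplicity = 2

Determining the block sizes for each eigenvalue:
  λ = -4: 2 blocks summing to 3 forces exactly one block of size 2 and the rest size 1 → block sizes [2, 1]

Assembling the blocks gives a Jordan form
J =
  [-4,  1,  0]
  [ 0, -4,  0]
  [ 0,  0, -4]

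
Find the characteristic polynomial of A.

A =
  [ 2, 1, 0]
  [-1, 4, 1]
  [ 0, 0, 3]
x^3 - 9*x^2 + 27*x - 27

Expanding det(x·I − A) (e.g. by cofactor expansion or by noting that A is similar to its Jordan form J, which has the same characteristic polynomial as A) gives
  χ_A(x) = x^3 - 9*x^2 + 27*x - 27
which factors as (x - 3)^3. The eigenvalues (with algebraic multiplicities) are λ = 3 with multiplicity 3.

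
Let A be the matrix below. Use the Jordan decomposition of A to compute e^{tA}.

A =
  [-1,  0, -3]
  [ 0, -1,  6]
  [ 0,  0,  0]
e^{tA} =
  [exp(-t), 0, -3 + 3*exp(-t)]
  [0, exp(-t), 6 - 6*exp(-t)]
  [0, 0, 1]

Strategy: write A = P · J · P⁻¹ where J is a Jordan canonical form, so e^{tA} = P · e^{tJ} · P⁻¹, and e^{tJ} can be computed block-by-block.

A has Jordan form
J =
  [-1,  0, 0]
  [ 0, -1, 0]
  [ 0,  0, 0]
(up to reordering of blocks).

Per-block formulas:
  For a 1×1 block at λ = -1: exp(t · [-1]) = [e^(-1t)].
  For a 1×1 block at λ = 0: exp(t · [0]) = [e^(0t)].

After assembling e^{tJ} and conjugating by P, we get:

e^{tA} =
  [exp(-t), 0, -3 + 3*exp(-t)]
  [0, exp(-t), 6 - 6*exp(-t)]
  [0, 0, 1]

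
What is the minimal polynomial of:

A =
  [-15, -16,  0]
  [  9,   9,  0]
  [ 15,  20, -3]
x^2 + 6*x + 9

The characteristic polynomial is χ_A(x) = (x + 3)^3, so the eigenvalues are known. The minimal polynomial is
  m_A(x) = Π_λ (x − λ)^{k_λ}
where k_λ is the size of the *largest* Jordan block for λ (equivalently, the smallest k with (A − λI)^k v = 0 for every generalised eigenvector v of λ).

  λ = -3: largest Jordan block has size 2, contributing (x + 3)^2

So m_A(x) = (x + 3)^2 = x^2 + 6*x + 9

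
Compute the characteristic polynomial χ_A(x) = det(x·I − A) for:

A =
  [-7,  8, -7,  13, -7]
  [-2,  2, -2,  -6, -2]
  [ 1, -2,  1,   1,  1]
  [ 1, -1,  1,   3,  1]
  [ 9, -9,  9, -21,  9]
x^5 - 8*x^4 + 16*x^3

Expanding det(x·I − A) (e.g. by cofactor expansion or by noting that A is similar to its Jordan form J, which has the same characteristic polynomial as A) gives
  χ_A(x) = x^5 - 8*x^4 + 16*x^3
which factors as x^3*(x - 4)^2. The eigenvalues (with algebraic multiplicities) are λ = 0 with multiplicity 3, λ = 4 with multiplicity 2.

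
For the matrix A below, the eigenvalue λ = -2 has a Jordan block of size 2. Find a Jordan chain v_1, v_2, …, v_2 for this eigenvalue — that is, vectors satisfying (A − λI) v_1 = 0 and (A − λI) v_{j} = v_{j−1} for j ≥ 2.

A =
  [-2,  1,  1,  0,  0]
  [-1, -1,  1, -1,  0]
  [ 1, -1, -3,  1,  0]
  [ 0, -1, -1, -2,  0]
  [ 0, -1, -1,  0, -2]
A Jordan chain for λ = -2 of length 2:
v_1 = (0, -1, 1, 0, 0)ᵀ
v_2 = (1, 0, 0, 0, 0)ᵀ

Let N = A − (-2)·I. We want v_2 with N^2 v_2 = 0 but N^1 v_2 ≠ 0; then v_{j-1} := N · v_j for j = 2, …, 2.

Pick v_2 = (1, 0, 0, 0, 0)ᵀ.
Then v_1 = N · v_2 = (0, -1, 1, 0, 0)ᵀ.

Sanity check: (A − (-2)·I) v_1 = (0, 0, 0, 0, 0)ᵀ = 0. ✓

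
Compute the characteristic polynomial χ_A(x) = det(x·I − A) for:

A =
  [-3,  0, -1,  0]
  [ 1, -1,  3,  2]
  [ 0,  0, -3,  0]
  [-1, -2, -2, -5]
x^4 + 12*x^3 + 54*x^2 + 108*x + 81

Expanding det(x·I − A) (e.g. by cofactor expansion or by noting that A is similar to its Jordan form J, which has the same characteristic polynomial as A) gives
  χ_A(x) = x^4 + 12*x^3 + 54*x^2 + 108*x + 81
which factors as (x + 3)^4. The eigenvalues (with algebraic multiplicities) are λ = -3 with multiplicity 4.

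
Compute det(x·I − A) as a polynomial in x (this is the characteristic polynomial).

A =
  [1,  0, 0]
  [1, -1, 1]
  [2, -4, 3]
x^3 - 3*x^2 + 3*x - 1

Expanding det(x·I − A) (e.g. by cofactor expansion or by noting that A is similar to its Jordan form J, which has the same characteristic polynomial as A) gives
  χ_A(x) = x^3 - 3*x^2 + 3*x - 1
which factors as (x - 1)^3. The eigenvalues (with algebraic multiplicities) are λ = 1 with multiplicity 3.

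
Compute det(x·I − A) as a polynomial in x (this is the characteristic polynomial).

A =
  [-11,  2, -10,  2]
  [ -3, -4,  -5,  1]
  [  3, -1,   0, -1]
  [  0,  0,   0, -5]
x^4 + 20*x^3 + 150*x^2 + 500*x + 625

Expanding det(x·I − A) (e.g. by cofactor expansion or by noting that A is similar to its Jordan form J, which has the same characteristic polynomial as A) gives
  χ_A(x) = x^4 + 20*x^3 + 150*x^2 + 500*x + 625
which factors as (x + 5)^4. The eigenvalues (with algebraic multiplicities) are λ = -5 with multiplicity 4.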